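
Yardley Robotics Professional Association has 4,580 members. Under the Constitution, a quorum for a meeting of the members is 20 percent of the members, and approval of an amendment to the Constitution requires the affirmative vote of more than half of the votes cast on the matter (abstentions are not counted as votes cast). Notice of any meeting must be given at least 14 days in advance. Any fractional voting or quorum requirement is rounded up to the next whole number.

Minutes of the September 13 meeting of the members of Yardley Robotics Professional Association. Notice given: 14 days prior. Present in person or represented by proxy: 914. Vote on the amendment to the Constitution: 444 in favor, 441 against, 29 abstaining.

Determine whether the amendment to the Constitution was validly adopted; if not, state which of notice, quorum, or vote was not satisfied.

Notice: 14 days given; 14 required. Satisfied.
Quorum: 20% of 4,580 = 916; 914 present. Not satisfied.
Vote: requires a majority of the votes cast (914 − 29 abstaining = 885); a majority of 885 is 443, so 443 needed; 444 in favor. Satisfied.

Invalid — quorum requirement not satisfied.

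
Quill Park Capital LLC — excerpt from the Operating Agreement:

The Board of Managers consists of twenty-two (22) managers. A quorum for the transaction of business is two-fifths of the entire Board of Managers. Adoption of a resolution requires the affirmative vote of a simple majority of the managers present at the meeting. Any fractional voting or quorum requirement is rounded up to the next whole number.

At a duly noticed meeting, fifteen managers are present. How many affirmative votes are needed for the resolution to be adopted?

8

The resolution requires a majority of the managers present (15).
A majority of 15 is 8.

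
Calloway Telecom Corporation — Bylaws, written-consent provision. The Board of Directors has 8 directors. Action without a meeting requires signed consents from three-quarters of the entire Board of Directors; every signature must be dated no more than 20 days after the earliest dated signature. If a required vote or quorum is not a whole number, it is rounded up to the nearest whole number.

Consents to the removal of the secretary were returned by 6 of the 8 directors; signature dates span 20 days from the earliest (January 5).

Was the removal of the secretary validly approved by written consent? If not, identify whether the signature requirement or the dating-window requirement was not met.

Effective — both the signature and dating-window requirements are satisfied.

Signatures required: three-quarters of 8 — 3/4 of 8 = 6, so 6 needed; 6 signed. Sufficient.
Dating window: the latest signature is 20 days after the earliest; the limit is 20 days. Within the window.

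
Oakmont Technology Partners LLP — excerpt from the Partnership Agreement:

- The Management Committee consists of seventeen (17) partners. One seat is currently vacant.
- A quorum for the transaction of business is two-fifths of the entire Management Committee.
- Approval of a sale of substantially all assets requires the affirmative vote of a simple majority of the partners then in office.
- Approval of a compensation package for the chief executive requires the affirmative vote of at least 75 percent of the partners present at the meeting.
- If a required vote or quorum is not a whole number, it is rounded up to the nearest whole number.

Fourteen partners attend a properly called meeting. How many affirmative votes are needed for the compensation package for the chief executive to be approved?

The compensation package for the chief executive requires three-fourths of the partners present (14).
3/4 of 14 = 10.50, rounded up to 11.

11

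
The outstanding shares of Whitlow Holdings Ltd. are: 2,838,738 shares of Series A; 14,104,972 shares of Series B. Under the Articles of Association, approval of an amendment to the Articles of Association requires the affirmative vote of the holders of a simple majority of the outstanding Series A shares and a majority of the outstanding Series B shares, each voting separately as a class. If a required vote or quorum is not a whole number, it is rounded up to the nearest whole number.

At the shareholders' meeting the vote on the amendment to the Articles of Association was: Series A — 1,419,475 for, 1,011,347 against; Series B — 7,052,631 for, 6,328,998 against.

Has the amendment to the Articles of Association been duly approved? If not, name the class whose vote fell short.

Approved — every class gave the required vote.

Series A: a majority of 2838738 is 1419370; 1,419,370 required, 1,419,475 in favor — approved.
Series B: a majority of 14104972 is 7052487; 7,052,487 required, 7,052,631 in favor — approved.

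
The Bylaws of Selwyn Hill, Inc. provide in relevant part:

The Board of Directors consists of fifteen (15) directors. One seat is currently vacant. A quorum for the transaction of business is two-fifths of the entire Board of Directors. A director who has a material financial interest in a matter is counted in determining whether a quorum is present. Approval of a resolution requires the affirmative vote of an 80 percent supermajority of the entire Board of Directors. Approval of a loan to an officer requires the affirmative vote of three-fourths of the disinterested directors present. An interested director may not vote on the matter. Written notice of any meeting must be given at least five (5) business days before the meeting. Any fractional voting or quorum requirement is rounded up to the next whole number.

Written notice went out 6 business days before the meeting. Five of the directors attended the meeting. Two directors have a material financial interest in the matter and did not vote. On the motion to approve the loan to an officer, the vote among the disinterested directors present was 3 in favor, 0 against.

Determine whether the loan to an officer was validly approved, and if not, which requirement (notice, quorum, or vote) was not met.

Notice: 6 business days given; 5 required (6 ≥ 5). Satisfied.
Quorum: 5 present (interested directors count toward quorum); quorum is 6. Not satisfied.
Vote: the loan to an officer requires three-fourths of the disinterested directors present (5 − 2 = 3). 3/4 of 3 = 2.25, rounded up to 3, so 3 affirmative votes are needed; 3 voted in favor. Satisfied. (Moot — without a quorum no business can be validly transacted.)

Invalid — quorum requirement not satisfied.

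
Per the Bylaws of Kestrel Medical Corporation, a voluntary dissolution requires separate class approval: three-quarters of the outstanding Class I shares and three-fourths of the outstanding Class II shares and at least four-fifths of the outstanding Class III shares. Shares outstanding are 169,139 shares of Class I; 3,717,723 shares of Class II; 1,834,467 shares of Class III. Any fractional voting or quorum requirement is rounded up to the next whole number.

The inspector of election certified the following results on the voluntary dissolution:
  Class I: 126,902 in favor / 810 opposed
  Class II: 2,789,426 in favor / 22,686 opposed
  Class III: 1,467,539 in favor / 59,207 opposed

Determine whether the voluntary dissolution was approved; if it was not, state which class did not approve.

Class I: 3/4 of 169139 = 126854.25, rounded up to 126855; 126,855 required, 126,902 in favor — approved.
Class II: 3/4 of 3717723 = 2788292.25, rounded up to 2788293; 2,788,293 required, 2,789,426 in favor — approved.
Class III: 4/5 of 1834467 = 1467573.60, rounded up to 1467574; 1,467,574 required, 1,467,539 in favor — not approved.

Not approved — the Class III shares did not give the required vote.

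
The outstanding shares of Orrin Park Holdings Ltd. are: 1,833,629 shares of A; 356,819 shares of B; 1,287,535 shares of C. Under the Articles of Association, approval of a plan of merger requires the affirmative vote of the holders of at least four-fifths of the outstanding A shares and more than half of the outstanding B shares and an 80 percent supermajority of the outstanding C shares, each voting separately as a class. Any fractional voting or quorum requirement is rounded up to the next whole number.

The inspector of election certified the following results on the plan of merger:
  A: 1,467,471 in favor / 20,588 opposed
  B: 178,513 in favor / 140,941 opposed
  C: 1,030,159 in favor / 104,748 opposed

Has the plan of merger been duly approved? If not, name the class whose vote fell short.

Approved — every class gave the required vote.

A: 4/5 of 1833629 = 1466903.20, rounded up to 1466904; 1,466,904 required, 1,467,471 in favor — approved.
B: a majority of 356819 is 178410; 178,410 required, 178,513 in favor — approved.
C: 4/5 of 1287535 = 1030028; 1,030,028 required, 1,030,159 in favor — approved.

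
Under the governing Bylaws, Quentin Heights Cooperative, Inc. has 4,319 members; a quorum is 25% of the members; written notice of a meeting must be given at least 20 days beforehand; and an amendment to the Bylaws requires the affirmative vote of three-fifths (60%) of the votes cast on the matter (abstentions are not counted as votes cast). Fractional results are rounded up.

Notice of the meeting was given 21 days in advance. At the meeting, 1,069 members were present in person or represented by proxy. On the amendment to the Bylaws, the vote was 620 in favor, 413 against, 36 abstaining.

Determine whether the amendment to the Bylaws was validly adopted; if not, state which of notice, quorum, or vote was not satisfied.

Notice: 21 days given; 20 required. Satisfied.
Quorum: 25% of 4,319 = 1,079.75, rounded up to 1,080; 1,069 present. Not satisfied.
Vote: requires three-fifths of the votes cast (1,069 − 36 abstaining = 1,033); 3/5 of 1033 = 619.80, rounded up to 620, so 620 needed; 620 in favor. Satisfied.

Invalid — quorum requirement not satisfied.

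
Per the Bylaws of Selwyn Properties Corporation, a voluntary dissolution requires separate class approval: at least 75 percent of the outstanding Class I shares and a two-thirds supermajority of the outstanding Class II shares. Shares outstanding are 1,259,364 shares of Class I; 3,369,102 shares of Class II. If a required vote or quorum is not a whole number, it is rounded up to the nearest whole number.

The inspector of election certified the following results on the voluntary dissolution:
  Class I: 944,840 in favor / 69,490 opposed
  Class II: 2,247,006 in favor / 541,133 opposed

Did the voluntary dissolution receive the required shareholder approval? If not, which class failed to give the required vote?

Class I: 3/4 of 1259364 = 944523; 944,523 required, 944,840 in favor — approved.
Class II: 2/3 of 3369102 = 2246068; 2,246,068 required, 2,247,006 in favor — approved.

Approved — every class gave the required vote.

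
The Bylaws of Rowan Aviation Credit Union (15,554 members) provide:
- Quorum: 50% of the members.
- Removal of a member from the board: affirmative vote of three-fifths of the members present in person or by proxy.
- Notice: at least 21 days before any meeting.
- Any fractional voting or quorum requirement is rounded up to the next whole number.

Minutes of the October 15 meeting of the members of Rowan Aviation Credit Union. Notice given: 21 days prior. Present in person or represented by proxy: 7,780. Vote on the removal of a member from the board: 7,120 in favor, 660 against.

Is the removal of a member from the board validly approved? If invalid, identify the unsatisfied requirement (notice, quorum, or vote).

Valid — all requirements satisfied.

Notice: 21 days given; 21 required. Satisfied.
Quorum: 50% of 15,554 = 7,777; 7,780 present. Satisfied.
Vote: requires three-fifths of those present (7,780); 3/5 of 7780 = 4668, so 4,668 needed; 7,120 in favor. Satisfied.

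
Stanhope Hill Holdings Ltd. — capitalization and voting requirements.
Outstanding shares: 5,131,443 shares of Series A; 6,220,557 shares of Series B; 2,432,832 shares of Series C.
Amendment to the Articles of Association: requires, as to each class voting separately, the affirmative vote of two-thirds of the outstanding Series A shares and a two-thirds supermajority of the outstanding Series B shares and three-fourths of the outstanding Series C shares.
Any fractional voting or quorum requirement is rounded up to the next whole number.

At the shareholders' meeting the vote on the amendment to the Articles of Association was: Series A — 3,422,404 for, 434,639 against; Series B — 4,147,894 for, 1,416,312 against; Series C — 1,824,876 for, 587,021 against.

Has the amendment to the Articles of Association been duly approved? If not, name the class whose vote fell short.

Approved — every class gave the required vote.

Series A: 2/3 of 5131443 = 3420962; 3,420,962 required, 3,422,404 in favor — approved.
Series B: 2/3 of 6220557 = 4147038; 4,147,038 required, 4,147,894 in favor — approved.
Series C: 3/4 of 2432832 = 1824624; 1,824,624 required, 1,824,876 in favor — approved.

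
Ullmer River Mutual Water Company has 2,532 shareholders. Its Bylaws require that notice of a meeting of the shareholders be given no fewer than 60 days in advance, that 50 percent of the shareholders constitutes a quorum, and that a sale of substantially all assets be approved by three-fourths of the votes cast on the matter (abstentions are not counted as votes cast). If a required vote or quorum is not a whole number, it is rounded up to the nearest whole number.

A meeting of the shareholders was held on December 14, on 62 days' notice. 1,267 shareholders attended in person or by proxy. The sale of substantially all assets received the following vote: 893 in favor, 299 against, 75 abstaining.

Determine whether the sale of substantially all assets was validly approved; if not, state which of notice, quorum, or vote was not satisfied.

Notice: 62 days given; 60 required. Satisfied.
Quorum: 50% of 2,532 = 1,266; 1,267 present. Satisfied.
Vote: requires three-fourths of the votes cast (1,267 − 75 abstaining = 1,192); 3/4 of 1192 = 894, so 894 needed; 893 in favor. Not satisfied.

Invalid — vote requirement not satisfied.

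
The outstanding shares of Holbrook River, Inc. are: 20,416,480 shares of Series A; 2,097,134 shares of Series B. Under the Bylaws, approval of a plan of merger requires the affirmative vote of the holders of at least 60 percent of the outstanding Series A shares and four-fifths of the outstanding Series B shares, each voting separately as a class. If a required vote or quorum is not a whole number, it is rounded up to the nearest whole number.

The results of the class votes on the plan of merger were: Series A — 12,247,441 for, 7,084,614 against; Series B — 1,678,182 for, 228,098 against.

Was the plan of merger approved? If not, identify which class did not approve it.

Not approved — the Series A shares did not give the required vote.

Series A: 3/5 of 20416480 = 12249888; 12,249,888 required, 12,247,441 in favor — not approved.
Series B: 4/5 of 2097134 = 1677707.20, rounded up to 1677708; 1,677,708 required, 1,678,182 in favor — approved.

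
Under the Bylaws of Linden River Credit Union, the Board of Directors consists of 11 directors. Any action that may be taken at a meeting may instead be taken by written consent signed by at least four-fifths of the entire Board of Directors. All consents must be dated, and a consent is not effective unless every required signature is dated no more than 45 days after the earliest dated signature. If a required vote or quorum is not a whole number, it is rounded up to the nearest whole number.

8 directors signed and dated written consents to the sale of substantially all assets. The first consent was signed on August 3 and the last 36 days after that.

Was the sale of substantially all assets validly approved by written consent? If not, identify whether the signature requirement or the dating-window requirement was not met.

Not effective — insufficient signatures.

Signatures required: at least four-fifths of 11 — 4/5 of 11 = 8.80, rounded up to 9, so 9 needed; 8 signed. Insufficient.
Dating window: the latest signature is 36 days after the earliest; the limit is 45 days. Within the window.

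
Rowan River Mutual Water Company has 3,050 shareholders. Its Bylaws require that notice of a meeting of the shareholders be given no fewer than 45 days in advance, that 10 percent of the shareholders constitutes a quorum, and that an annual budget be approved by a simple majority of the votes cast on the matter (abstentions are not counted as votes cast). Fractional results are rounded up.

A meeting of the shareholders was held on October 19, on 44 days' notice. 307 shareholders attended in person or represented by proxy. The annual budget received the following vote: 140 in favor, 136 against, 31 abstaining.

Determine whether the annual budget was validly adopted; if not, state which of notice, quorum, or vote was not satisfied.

Notice: 44 days given; 45 required. Not satisfied.
Quorum: 10% of 3,050 = 305; 307 present. Satisfied.
Vote: requires a majority of the votes cast (307 − 31 abstaining = 276); a majority of 276 is 139, so 139 needed; 140 in favor. Satisfied.

Invalid — notice requirement not satisfied.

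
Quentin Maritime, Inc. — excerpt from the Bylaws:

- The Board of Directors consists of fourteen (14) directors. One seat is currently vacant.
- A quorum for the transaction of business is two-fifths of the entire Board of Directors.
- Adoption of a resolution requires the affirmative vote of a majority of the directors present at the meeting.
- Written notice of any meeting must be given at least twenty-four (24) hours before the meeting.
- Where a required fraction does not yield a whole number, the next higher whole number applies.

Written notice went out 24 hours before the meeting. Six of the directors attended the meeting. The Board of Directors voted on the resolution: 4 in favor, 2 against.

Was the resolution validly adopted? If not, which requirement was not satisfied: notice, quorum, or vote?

Valid — all requirements satisfied.

Notice: 24 hours given; 24 required (24 ≥ 24). Satisfied.
Quorum: 6 present; quorum is 6. Satisfied.
Vote: the resolution requires a majority of the directors present (6). A majority of 6 is 4, so 4 affirmative votes are needed; 4 voted in favor. Satisfied.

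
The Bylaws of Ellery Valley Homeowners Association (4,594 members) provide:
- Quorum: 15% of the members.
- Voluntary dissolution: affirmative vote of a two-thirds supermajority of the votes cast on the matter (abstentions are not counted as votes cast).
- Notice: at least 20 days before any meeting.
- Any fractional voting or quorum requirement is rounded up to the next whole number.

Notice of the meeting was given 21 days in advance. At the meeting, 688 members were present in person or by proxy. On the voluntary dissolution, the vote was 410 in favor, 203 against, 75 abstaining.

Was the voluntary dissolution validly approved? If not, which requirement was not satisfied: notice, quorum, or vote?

Invalid — quorum requirement not satisfied.

Notice: 21 days given; 20 required. Satisfied.
Quorum: 15% of 4,594 = 689.10, rounded up to 690; 688 present. Not satisfied.
Vote: requires two-thirds of the votes cast (688 − 75 abstaining = 613); 2/3 of 613 = 408.67, rounded up to 409, so 409 needed; 410 in favor. Satisfied.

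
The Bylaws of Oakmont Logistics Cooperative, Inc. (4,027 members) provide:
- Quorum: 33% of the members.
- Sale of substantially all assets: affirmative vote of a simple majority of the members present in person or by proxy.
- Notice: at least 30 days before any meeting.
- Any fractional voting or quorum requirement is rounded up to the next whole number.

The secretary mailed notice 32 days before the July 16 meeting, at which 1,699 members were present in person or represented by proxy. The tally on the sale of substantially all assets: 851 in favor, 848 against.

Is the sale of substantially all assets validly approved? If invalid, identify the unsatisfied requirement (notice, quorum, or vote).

Valid — all requirements satisfied.

Notice: 32 days given; 30 required. Satisfied.
Quorum: 33% of 4,027 = 1,328.91, rounded up to 1,329; 1,699 present. Satisfied.
Vote: requires a majority of those present (1,699); a majority of 1699 is 850, so 850 needed; 851 in favor. Satisfied.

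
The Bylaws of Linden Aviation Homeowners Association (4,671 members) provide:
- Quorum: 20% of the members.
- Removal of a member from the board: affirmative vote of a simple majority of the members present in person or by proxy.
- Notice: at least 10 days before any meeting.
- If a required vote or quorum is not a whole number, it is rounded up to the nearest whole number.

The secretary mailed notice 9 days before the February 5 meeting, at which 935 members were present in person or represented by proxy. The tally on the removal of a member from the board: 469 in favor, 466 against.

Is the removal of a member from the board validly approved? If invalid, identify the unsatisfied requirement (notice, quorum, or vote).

Invalid — notice requirement not satisfied.

Notice: 9 days given; 10 required. Not satisfied.
Quorum: 20% of 4,671 = 934.20, rounded up to 935; 935 present. Satisfied.
Vote: requires a majority of those present (935); a majority of 935 is 468, so 468 needed; 469 in favor. Satisfied.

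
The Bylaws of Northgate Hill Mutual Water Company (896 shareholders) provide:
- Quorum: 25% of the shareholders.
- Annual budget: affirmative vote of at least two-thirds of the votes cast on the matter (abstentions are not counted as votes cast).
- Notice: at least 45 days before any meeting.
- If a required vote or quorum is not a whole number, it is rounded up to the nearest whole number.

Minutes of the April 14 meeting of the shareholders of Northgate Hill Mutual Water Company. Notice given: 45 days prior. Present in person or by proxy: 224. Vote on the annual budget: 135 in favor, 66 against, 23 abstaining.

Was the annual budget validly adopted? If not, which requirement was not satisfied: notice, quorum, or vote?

Valid — all requirements satisfied.

Notice: 45 days given; 45 required. Satisfied.
Quorum: 25% of 896 = 224; 224 present. Satisfied.
Vote: requires two-thirds of the votes cast (224 − 23 abstaining = 201); 2/3 of 201 = 134, so 134 needed; 135 in favor. Satisfied.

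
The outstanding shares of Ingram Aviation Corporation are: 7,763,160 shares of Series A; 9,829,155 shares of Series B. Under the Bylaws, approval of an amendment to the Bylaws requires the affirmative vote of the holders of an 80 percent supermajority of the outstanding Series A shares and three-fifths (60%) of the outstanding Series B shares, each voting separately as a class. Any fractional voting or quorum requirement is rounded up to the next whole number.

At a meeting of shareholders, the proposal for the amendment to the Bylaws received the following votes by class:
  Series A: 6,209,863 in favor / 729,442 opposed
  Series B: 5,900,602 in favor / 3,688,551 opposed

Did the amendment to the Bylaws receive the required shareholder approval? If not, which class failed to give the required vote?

Not approved — the Series A shares did not give the required vote.

Series A: 4/5 of 7763160 = 6210528; 6,210,528 required, 6,209,863 in favor — not approved.
Series B: 3/5 of 9829155 = 5897493; 5,897,493 required, 5,900,602 in favor — approved.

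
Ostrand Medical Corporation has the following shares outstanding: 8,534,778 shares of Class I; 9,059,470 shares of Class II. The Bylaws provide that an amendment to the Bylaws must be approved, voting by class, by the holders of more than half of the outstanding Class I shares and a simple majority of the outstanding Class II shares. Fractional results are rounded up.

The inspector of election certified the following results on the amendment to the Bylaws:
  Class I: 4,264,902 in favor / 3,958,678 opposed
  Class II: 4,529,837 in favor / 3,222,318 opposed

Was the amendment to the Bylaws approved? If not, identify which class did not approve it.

Not approved — the Class I shares did not give the required vote.

Class I: a majority of 8534778 is 4267390; 4,267,390 required, 4,264,902 in favor — not approved.
Class II: a majority of 9059470 is 4529736; 4,529,736 required, 4,529,837 in favor — approved.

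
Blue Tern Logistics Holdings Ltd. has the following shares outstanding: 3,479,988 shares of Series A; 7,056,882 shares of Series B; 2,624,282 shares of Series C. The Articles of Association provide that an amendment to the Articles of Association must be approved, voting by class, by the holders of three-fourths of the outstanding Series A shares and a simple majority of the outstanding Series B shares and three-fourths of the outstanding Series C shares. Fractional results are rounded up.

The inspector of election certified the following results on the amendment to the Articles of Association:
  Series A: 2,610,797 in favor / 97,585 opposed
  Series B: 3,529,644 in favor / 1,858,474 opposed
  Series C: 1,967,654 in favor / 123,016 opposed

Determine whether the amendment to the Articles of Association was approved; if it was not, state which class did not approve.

Series A: 3/4 of 3479988 = 2609991; 2,609,991 required, 2,610,797 in favor — approved.
Series B: a majority of 7056882 is 3528442; 3,528,442 required, 3,529,644 in favor — approved.
Series C: 3/4 of 2624282 = 1968211.50, rounded up to 1968212; 1,968,212 required, 1,967,654 in favor — not approved.

Not approved — the Series C shares did not give the required vote.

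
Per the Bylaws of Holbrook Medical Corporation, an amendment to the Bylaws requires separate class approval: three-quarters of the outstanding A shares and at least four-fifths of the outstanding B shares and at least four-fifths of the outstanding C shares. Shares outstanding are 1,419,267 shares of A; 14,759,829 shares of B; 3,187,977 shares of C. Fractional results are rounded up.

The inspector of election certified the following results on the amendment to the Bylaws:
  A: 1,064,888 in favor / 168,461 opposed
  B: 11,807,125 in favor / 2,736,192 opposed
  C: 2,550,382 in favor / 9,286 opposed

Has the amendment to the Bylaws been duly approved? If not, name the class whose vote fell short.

A: 3/4 of 1419267 = 1064450.25, rounded up to 1064451; 1,064,451 required, 1,064,888 in favor — approved.
B: 4/5 of 14759829 = 11807863.20, rounded up to 11807864; 11,807,864 required, 11,807,125 in favor — not approved.
C: 4/5 of 3187977 = 2550381.60, rounded up to 2550382; 2,550,382 required, 2,550,382 in favor — approved.

Not approved — the B shares did not give the required vote.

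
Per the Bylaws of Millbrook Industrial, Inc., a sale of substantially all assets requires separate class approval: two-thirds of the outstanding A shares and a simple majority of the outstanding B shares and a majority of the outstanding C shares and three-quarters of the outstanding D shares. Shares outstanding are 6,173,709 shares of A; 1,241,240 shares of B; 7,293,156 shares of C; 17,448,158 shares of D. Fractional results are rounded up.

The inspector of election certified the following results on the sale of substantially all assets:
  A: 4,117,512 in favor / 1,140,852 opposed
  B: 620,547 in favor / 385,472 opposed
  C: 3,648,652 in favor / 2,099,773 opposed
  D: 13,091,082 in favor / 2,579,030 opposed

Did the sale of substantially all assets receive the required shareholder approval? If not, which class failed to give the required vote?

A: 2/3 of 6173709 = 4115806; 4,115,806 required, 4,117,512 in favor — approved.
B: a majority of 1241240 is 620621; 620,621 required, 620,547 in favor — not approved.
C: a majority of 7293156 is 3646579; 3,646,579 required, 3,648,652 in favor — approved.
D: 3/4 of 17448158 = 13086118.50, rounded up to 13086119; 13,086,119 required, 13,091,082 in favor — approved.

Not approved — the B shares did not give the required vote.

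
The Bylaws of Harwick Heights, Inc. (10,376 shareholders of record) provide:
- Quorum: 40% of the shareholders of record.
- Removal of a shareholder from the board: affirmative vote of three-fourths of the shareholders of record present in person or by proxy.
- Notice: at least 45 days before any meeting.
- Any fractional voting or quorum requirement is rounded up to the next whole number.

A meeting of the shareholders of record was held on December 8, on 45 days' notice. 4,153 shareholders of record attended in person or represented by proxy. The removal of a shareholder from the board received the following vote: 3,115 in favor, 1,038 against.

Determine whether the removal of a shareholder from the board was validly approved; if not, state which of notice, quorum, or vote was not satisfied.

Valid — all requirements satisfied.

Notice: 45 days given; 45 required. Satisfied.
Quorum: 40% of 10,376 = 4,150.40, rounded up to 4,151; 4,153 present. Satisfied.
Vote: requires three-fourths of those present (4,153); 3/4 of 4153 = 3114.75, rounded up to 3115, so 3,115 needed; 3,115 in favor. Satisfied.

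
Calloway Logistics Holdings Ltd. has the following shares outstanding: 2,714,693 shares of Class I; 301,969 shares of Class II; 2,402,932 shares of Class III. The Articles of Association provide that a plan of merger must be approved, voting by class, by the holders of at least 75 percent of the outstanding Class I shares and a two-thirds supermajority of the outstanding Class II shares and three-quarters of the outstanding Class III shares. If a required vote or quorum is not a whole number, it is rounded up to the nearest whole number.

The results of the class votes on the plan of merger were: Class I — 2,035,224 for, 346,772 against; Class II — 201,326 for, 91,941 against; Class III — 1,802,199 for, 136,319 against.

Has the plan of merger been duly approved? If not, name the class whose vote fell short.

Not approved — the Class I shares did not give the required vote.

Class I: 3/4 of 2714693 = 2036019.75, rounded up to 2036020; 2,036,020 required, 2,035,224 in favor — not approved.
Class II: 2/3 of 301969 = 201312.67, rounded up to 201313; 201,313 required, 201,326 in favor — approved.
Class III: 3/4 of 2402932 = 1802199; 1,802,199 required, 1,802,199 in favor — approved.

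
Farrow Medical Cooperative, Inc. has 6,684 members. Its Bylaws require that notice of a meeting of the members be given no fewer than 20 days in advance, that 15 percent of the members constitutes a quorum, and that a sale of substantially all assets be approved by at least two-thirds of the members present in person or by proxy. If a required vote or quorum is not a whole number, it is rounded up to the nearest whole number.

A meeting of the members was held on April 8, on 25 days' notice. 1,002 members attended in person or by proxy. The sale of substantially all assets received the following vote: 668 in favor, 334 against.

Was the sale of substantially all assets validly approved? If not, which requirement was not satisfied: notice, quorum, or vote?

Notice: 25 days given; 20 required. Satisfied.
Quorum: 15% of 6,684 = 1,002.60, rounded up to 1,003; 1,002 present. Not satisfied.
Vote: requires two-thirds of those present (1,002); 2/3 of 1002 = 668, so 668 needed; 668 in favor. Satisfied.

Invalid — quorum requirement not satisfied.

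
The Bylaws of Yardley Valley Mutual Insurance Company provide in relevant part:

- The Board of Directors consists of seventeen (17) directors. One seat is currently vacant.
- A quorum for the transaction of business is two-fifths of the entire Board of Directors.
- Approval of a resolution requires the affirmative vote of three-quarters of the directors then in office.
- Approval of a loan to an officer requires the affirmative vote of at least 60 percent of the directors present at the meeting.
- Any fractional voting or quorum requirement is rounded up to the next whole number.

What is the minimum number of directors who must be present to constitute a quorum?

7

2/5 of 17 = 6.80, rounded up to 7.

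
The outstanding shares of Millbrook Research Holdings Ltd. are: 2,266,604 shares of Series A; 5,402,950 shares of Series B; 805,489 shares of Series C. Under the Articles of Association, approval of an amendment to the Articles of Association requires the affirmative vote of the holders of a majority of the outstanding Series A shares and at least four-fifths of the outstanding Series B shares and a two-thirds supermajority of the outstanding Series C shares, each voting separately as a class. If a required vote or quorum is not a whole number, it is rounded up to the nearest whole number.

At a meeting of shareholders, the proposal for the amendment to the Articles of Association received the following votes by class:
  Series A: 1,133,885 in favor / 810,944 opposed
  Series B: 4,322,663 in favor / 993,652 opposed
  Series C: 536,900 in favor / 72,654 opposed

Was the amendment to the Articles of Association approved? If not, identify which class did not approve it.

Not approved — the Series C shares did not give the required vote.

Series A: a majority of 2266604 is 1133303; 1,133,303 required, 1,133,885 in favor — approved.
Series B: 4/5 of 5402950 = 4322360; 4,322,360 required, 4,322,663 in favor — approved.
Series C: 2/3 of 805489 = 536992.67, rounded up to 536993; 536,993 required, 536,900 in favor — not approved.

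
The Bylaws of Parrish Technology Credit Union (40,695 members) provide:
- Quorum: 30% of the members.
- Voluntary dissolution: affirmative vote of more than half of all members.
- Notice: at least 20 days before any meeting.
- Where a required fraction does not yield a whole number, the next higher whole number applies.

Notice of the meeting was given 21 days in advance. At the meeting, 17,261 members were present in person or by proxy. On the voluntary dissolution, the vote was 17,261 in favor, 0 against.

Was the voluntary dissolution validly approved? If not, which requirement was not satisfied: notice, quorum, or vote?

Invalid — vote requirement not satisfied.

Notice: 21 days given; 20 required. Satisfied.
Quorum: 30% of 40,695 = 12,208.50, rounded up to 12,209; 17,261 present. Satisfied.
Vote: requires a majority of all members (40,695); a majority of 40695 is 20348, so 20,348 needed; 17,261 in favor. Not satisfied.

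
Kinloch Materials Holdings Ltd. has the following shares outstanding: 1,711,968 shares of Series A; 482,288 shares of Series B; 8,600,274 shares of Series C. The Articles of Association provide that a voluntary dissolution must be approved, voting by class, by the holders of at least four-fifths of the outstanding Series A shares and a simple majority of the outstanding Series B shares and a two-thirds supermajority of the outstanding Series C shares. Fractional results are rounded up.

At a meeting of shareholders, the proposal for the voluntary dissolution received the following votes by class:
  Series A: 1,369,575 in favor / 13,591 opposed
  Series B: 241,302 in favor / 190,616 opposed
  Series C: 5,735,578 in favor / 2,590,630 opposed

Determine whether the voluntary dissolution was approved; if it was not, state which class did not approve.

Approved — every class gave the required vote.

Series A: 4/5 of 1711968 = 1369574.40, rounded up to 1369575; 1,369,575 required, 1,369,575 in favor — approved.
Series B: a majority of 482288 is 241145; 241,145 required, 241,302 in favor — approved.
Series C: 2/3 of 8600274 = 5733516; 5,733,516 required, 5,735,578 in favor — approved.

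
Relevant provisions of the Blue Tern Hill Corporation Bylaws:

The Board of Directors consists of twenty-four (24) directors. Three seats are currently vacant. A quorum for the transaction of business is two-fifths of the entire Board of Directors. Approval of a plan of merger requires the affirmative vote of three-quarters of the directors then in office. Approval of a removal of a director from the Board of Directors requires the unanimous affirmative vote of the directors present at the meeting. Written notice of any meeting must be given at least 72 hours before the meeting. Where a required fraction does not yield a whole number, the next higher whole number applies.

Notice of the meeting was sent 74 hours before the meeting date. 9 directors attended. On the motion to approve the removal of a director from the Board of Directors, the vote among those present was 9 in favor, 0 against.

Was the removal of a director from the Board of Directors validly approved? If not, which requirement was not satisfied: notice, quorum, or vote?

Notice: 74 hours given; 72 required (74 ≥ 72). Satisfied.
Quorum: 9 present; quorum is 10. Not satisfied.
Vote: the removal of a director from the Board of Directors requires the unanimous vote of the directors present (9). Unanimous means all 9, so 9 affirmative votes are needed; 9 voted in favor. Satisfied. (Moot — without a quorum no business can be validly transacted.)

Invalid — quorum requirement not satisfied.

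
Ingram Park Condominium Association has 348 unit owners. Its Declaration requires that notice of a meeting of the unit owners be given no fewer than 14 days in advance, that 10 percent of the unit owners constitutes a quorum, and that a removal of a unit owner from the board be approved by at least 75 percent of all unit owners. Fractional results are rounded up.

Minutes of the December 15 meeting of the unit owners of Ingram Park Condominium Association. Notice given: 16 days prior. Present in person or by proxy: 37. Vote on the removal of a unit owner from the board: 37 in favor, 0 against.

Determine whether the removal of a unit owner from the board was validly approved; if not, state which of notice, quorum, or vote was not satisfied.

Invalid — vote requirement not satisfied.

Notice: 16 days given; 14 required. Satisfied.
Quorum: 10% of 348 = 34.80, rounded up to 35; 37 present. Satisfied.
Vote: requires three-fourths of all unit owners (348); 3/4 of 348 = 261, so 261 needed; 37 in favor. Not satisfied.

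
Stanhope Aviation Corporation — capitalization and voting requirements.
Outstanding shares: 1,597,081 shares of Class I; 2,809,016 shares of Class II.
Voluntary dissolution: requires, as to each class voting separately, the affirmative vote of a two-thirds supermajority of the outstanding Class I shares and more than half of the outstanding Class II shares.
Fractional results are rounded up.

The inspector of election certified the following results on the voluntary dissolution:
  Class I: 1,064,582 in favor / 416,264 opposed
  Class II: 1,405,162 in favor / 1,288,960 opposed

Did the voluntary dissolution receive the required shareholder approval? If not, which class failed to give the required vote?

Class I: 2/3 of 1597081 = 1064720.67, rounded up to 1064721; 1,064,721 required, 1,064,582 in favor — not approved.
Class II: a majority of 2809016 is 1404509; 1,404,509 required, 1,405,162 in favor — approved.

Not approved — the Class I shares did not give the required vote.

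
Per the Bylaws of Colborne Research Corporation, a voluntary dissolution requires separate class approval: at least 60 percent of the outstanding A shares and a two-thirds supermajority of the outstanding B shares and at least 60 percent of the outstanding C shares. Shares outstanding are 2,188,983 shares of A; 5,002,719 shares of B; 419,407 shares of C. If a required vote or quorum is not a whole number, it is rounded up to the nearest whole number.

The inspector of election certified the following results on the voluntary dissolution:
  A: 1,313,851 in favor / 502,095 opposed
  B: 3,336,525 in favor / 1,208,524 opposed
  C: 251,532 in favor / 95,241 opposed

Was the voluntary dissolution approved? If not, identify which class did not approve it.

A: 3/5 of 2188983 = 1313389.80, rounded up to 1313390; 1,313,390 required, 1,313,851 in favor — approved.
B: 2/3 of 5002719 = 3335146; 3,335,146 required, 3,336,525 in favor — approved.
C: 3/5 of 419407 = 251644.20, rounded up to 251645; 251,645 required, 251,532 in favor — not approved.

Not approved — the C shares did not give the required vote.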